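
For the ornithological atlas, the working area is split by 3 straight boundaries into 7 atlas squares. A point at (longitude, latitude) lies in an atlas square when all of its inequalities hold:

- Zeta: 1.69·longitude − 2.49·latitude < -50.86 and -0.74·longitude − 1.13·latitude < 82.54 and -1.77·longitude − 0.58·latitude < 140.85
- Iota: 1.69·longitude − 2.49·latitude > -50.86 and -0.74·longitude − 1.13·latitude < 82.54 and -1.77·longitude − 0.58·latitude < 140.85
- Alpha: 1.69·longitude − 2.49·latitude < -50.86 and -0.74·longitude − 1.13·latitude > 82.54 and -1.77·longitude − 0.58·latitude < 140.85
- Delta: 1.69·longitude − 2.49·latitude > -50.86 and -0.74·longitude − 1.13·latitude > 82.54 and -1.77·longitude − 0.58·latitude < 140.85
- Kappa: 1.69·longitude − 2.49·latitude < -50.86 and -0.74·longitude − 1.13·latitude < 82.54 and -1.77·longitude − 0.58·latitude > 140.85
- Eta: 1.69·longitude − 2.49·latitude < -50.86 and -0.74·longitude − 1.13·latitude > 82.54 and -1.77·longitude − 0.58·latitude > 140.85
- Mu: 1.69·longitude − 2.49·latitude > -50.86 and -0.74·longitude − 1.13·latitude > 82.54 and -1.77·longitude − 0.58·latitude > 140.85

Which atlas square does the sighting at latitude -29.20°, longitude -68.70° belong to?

Delta

1.69·-68.70 − 2.49·-29.20 = -43.395, which is > -50.86
-0.74·-68.70 − 1.13·-29.20 = 83.834, which is > 82.54
-1.77·-68.70 − 0.58·-29.20 = 138.535, which is < 140.85
This sign pattern matches Delta.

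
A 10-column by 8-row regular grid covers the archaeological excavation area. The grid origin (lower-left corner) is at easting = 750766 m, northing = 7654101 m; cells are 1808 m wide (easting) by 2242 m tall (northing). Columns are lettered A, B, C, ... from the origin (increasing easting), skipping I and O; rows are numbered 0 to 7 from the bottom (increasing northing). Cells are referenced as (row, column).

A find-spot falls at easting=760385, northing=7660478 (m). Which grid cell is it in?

(2, F)

Column index: ⌊(760385 − 750766) / 1808⌋ = ⌊5.320⌋ = 5 → column F
Row offset from origin: ⌊(7660478 − 7654101) / 2242⌋ = ⌊2.844⌋ = 2 → row 2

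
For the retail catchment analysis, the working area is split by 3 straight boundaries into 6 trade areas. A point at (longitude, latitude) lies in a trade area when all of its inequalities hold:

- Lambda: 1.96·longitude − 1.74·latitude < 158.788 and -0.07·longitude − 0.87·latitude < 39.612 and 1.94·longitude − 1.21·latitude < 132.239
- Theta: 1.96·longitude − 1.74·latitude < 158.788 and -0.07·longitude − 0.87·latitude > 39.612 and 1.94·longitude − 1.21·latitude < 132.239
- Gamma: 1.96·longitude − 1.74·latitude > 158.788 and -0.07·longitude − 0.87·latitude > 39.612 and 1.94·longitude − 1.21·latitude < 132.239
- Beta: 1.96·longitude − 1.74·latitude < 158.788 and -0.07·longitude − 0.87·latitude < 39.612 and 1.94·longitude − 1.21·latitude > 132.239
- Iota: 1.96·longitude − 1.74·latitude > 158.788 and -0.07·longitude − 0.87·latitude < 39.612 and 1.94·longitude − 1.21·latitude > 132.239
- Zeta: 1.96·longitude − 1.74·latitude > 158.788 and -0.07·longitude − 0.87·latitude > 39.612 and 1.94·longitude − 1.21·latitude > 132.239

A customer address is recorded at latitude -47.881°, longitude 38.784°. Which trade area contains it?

Iota

1.96·38.784 − 1.74·-47.881 = 159.330, which is > 158.788
-0.07·38.784 − 0.87·-47.881 = 38.942, which is < 39.612
1.94·38.784 − 1.21·-47.881 = 133.177, which is > 132.239
This sign pattern matches Iota.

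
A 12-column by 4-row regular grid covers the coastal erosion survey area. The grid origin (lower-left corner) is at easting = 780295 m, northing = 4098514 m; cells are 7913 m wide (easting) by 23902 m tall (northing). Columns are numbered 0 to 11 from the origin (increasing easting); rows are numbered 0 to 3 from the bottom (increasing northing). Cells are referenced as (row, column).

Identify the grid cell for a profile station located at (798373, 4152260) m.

Column index: ⌊(798373 − 780295) / 7913⌋ = ⌊2.285⌋ = 2
Row offset from origin: ⌊(4152260 − 4098514) / 23902⌋ = ⌊2.249⌋ = 2 → row 2

(2, 2)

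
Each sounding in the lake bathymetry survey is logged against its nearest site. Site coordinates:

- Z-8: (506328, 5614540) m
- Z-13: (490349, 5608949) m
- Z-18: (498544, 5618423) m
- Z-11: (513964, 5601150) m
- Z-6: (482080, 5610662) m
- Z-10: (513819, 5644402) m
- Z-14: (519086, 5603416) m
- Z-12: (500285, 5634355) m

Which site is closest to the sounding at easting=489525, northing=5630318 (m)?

Squared distances to each site:
Z-8: 531286093.000; Z-13: 457313137.000; Z-18: 222833386.000; Z-11: 1448036945.000; Z-6: 441786361.000; Z-10: 788557492.000; Z-14: 1597570325.000; Z-12: 132074969.000.
Minimum at Z-12.

Z-12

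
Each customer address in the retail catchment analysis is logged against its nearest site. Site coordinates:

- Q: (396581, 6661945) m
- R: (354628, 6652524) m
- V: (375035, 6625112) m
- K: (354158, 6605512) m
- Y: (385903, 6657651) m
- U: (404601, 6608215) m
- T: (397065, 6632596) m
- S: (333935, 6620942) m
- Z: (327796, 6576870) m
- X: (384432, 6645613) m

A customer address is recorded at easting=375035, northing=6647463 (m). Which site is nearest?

Squared distances to each site:
Q: 673958440.000; R: 442059370.000; V: 499567201.000; K: 2195735530.000; Y: 221908768.000; U: 2414553860.000; T: 706348589.000; S: 2392573441.000; Z: 7214894770.000; X: 91726109.000.
Minimum at X.

X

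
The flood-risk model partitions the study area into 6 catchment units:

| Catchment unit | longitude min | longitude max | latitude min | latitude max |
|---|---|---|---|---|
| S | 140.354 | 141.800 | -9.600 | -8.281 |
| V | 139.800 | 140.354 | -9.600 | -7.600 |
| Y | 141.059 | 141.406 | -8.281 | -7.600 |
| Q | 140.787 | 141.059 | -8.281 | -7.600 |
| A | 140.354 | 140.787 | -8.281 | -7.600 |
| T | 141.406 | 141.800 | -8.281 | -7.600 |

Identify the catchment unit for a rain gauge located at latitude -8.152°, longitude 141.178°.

Y

The point has longitude = 141.178 and latitude = -8.152.
Only Y satisfies 141.059 ≤ longitude ≤ 141.406 and -8.281 ≤ latitude ≤ -7.600.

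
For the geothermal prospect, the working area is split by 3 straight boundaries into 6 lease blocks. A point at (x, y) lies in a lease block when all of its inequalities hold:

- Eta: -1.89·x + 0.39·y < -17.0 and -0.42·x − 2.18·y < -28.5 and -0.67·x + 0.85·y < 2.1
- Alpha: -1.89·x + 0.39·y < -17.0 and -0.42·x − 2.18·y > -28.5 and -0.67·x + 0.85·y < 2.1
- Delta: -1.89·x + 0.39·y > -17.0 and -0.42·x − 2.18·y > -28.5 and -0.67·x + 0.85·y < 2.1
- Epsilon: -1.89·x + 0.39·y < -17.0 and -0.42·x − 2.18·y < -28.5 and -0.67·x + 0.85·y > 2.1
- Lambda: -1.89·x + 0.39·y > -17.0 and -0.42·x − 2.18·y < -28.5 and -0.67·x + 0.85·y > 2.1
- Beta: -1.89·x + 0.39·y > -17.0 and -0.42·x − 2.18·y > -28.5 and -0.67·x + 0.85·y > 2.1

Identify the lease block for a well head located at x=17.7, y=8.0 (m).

-1.89·17.7 + 0.39·8.0 = -30.333, which is < -17.0
-0.42·17.7 − 2.18·8.0 = -24.874, which is > -28.5
-0.67·17.7 + 0.85·8.0 = -5.059, which is < 2.1
This sign pattern matches Alpha.

Alpha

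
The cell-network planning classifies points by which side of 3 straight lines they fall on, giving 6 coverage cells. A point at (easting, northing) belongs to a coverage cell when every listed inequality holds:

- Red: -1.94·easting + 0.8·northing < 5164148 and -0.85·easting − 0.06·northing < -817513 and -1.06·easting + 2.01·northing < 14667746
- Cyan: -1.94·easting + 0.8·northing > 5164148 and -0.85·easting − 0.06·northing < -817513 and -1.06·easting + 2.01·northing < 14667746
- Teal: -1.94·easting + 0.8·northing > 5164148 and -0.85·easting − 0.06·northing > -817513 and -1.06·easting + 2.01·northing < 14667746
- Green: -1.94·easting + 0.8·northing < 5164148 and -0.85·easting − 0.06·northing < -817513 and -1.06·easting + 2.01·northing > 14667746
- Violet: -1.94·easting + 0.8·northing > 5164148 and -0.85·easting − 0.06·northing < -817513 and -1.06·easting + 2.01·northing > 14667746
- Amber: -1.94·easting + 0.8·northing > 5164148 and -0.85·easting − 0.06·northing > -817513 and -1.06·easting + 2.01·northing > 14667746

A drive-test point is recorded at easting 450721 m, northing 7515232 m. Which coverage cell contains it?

Red

-1.94·450721 + 0.8·7515232 = 5137786.860, which is < 5164148
-0.85·450721 − 0.06·7515232 = -834026.770, which is < -817513
-1.06·450721 + 2.01·7515232 = 14627852.060, which is < 14667746
This sign pattern matches Red.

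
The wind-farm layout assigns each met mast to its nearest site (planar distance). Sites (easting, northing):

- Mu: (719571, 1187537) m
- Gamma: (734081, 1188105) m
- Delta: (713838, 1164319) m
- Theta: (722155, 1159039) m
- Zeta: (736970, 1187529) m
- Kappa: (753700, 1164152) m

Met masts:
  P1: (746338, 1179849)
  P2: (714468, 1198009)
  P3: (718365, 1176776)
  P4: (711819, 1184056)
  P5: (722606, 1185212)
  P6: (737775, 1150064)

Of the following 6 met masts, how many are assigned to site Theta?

1

P1 → Zeta
P2 → Mu
P3 → Mu
P4 → Mu
P5 → Mu
P6 → Theta
1 of the 6 goes to Theta.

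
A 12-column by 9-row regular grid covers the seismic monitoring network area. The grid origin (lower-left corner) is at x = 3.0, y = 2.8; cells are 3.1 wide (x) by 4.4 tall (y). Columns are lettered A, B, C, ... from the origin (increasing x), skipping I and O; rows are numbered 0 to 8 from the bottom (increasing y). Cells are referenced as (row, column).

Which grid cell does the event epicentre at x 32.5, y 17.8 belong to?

(3, K)

Column index: ⌊(32.5 − 3.0) / 3.1⌋ = ⌊9.516⌋ = 9 → column K
Row offset from origin: ⌊(17.8 − 2.8) / 4.4⌋ = ⌊3.409⌋ = 3 → row 3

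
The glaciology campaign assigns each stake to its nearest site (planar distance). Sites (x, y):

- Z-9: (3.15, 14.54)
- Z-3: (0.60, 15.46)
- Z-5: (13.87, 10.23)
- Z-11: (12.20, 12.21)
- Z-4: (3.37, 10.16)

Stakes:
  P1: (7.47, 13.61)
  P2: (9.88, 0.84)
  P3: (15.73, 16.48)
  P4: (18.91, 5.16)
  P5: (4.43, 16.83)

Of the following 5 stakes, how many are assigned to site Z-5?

2

P1 → Z-9
P2 → Z-5
P3 → Z-11
P4 → Z-5
P5 → Z-9
2 of the 5 go to Z-5.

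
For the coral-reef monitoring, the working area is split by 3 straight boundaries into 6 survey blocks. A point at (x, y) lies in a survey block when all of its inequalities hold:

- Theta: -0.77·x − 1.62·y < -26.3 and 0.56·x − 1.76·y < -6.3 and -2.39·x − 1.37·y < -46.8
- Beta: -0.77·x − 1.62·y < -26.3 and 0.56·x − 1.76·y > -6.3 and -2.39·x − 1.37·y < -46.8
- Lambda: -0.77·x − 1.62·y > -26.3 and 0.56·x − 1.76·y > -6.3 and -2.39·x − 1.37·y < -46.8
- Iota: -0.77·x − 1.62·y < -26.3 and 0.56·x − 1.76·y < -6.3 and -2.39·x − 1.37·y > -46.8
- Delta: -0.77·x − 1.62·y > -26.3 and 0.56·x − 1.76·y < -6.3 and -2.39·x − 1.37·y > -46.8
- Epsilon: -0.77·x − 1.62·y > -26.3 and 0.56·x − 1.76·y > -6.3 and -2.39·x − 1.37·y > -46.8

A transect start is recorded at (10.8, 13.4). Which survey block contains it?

Iota

-0.77·10.8 − 1.62·13.4 = -30.024, which is < -26.3
0.56·10.8 − 1.76·13.4 = -17.536, which is < -6.3
-2.39·10.8 − 1.37·13.4 = -44.170, which is > -46.8
This sign pattern matches Iota.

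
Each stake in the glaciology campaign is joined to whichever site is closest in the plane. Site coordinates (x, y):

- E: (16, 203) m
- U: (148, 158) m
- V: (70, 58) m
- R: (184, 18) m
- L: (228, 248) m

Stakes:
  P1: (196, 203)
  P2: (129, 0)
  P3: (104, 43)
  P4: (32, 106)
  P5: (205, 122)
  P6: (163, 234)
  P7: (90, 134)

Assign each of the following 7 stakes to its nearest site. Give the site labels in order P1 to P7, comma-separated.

P1 → L (d²=3049.00)
P2 → R (d²=3349.00)
P3 → V (d²=1381.00)
P4 → V (d²=3748.00)
P5 → U (d²=4545.00)
P6 → L (d²=4421.00)
P7 → U (d²=3940.00)

L, R, V, V, U, L, U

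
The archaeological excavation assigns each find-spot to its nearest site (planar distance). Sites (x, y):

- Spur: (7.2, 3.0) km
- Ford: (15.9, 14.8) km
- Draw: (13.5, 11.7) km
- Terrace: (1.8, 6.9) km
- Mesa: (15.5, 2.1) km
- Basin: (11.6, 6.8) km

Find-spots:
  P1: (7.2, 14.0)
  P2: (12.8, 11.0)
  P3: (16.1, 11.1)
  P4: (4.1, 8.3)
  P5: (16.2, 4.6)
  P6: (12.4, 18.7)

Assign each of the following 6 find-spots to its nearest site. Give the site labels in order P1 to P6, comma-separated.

Draw, Draw, Draw, Terrace, Mesa, Ford

P1 → Draw (d²=44.98)
P2 → Draw (d²=0.98)
P3 → Draw (d²=7.12)
P4 → Terrace (d²=7.25)
P5 → Mesa (d²=6.74)
P6 → Ford (d²=27.46)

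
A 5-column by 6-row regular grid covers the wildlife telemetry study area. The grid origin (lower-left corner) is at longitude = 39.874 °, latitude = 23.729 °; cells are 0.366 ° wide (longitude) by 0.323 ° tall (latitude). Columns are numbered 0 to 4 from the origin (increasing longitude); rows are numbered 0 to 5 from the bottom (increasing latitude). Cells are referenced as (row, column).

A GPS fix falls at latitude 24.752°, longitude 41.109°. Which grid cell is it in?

(3, 3)

Column index: ⌊(41.109 − 39.874) / 0.366⌋ = ⌊3.374⌋ = 3
Row offset from origin: ⌊(24.752 − 23.729) / 0.323⌋ = ⌊3.167⌋ = 3 → row 3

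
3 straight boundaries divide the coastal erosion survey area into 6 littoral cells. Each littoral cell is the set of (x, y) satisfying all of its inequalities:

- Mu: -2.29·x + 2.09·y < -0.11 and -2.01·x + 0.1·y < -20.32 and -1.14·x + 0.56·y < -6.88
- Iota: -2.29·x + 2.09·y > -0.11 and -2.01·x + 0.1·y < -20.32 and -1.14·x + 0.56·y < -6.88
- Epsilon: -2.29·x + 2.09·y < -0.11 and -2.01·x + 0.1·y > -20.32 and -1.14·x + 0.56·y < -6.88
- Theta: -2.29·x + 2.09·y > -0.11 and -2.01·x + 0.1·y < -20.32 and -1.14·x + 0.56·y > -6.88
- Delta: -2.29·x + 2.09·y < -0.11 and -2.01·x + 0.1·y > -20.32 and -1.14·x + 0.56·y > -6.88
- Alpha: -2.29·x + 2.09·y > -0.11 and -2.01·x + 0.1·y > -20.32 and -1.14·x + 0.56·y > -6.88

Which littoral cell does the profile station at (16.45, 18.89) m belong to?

Iota

-2.29·16.45 + 2.09·18.89 = 1.810, which is > -0.11
-2.01·16.45 + 0.1·18.89 = -31.175, which is < -20.32
-1.14·16.45 + 0.56·18.89 = -8.175, which is < -6.88
This sign pattern matches Iota.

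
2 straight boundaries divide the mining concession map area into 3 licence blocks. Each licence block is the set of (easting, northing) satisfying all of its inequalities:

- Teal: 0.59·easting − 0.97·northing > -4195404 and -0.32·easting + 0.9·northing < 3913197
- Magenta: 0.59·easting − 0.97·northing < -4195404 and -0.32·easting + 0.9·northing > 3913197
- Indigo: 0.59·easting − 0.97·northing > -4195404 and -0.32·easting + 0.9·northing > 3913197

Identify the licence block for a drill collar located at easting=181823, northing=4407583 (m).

0.59·181823 − 0.97·4407583 = -4168079.940, which is > -4195404
-0.32·181823 + 0.9·4407583 = 3908641.340, which is < 3913197
This sign pattern matches Teal.

Teal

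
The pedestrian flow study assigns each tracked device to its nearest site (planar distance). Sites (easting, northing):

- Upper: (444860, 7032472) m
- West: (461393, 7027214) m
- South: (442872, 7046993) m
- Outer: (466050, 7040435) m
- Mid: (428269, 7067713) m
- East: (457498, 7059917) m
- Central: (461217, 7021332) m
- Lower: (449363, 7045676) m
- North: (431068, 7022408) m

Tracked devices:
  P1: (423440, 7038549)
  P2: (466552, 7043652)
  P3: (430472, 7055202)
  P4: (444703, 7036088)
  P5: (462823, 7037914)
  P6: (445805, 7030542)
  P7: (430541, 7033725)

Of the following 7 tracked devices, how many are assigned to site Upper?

P1 → North
P2 → Outer
P3 → Mid
P4 → Upper
P5 → Outer
P6 → Upper
P7 → North
2 of the 7 go to Upper.

2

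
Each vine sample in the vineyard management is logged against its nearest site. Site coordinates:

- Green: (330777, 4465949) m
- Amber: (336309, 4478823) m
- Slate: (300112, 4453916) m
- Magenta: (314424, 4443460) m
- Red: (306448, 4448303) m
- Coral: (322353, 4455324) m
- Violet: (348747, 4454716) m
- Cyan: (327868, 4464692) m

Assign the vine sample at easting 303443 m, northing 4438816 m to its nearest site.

Squared distances to each site:
Green: 1483347245.000; Amber: 2680734005.000; Slate: 239105561.000; Magenta: 142149097.000; Red: 99033194.000; Coral: 630102164.000; Violet: 2305262416.000; Cyan: 1266148001.000.
Minimum at Red.

Red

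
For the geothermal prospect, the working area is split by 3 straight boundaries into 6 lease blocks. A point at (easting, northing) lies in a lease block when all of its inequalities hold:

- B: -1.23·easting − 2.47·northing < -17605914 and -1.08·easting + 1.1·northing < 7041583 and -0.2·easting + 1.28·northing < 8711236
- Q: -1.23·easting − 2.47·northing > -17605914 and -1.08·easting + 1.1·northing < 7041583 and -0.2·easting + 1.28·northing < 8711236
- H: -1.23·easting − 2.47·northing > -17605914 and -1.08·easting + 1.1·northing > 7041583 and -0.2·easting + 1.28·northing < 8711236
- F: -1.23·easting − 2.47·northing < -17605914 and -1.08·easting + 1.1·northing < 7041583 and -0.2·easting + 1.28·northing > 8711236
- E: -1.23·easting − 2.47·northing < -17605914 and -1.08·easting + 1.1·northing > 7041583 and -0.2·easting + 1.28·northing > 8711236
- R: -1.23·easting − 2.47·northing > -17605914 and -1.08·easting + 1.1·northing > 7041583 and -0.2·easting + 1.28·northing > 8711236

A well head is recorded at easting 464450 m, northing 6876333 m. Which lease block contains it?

H

-1.23·464450 − 2.47·6876333 = -17555816.010, which is > -17605914
-1.08·464450 + 1.1·6876333 = 7062360.300, which is > 7041583
-0.2·464450 + 1.28·6876333 = 8708816.240, which is < 8711236
This sign pattern matches H.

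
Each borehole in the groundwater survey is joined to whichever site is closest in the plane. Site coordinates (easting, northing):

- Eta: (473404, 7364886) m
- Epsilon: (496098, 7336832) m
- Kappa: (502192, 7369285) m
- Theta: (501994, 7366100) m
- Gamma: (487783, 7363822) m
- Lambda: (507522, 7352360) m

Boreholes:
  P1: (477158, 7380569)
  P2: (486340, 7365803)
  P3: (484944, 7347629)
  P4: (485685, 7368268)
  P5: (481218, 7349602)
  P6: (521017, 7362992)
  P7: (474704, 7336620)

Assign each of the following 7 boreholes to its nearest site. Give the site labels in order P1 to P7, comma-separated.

Eta, Gamma, Epsilon, Gamma, Gamma, Lambda, Epsilon

P1 → Eta (d²=260049005.00)
P2 → Gamma (d²=6006610.00)
P3 → Epsilon (d²=240986925.00)
P4 → Gamma (d²=24168520.00)
P5 → Gamma (d²=245307625.00)
P6 → Lambda (d²=295154449.00)
P7 → Epsilon (d²=457748180.00)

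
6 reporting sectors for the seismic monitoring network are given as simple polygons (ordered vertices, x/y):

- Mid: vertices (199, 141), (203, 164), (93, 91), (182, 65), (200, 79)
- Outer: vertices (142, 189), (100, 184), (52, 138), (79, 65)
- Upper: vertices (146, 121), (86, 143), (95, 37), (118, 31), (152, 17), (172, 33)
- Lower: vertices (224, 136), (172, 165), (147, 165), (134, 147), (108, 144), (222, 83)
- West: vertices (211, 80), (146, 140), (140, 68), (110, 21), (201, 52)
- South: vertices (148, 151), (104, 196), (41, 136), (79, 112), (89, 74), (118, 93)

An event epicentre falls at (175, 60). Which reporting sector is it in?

Cast a ray rightward from (175, 60). For each polygon, the edges (by vertex number in listed order) whose endpoints lie on opposite sides of y = 60, where each meets that height, and whether that is right or left of the point:
Mid: no edge straddles that height → 0 crossings.
Outer: no edge straddles that height → 0 crossings.
Upper: 2–3 at x≈93.0 (left), 6–1 at x≈164.0 (left) → 0 crossings.
Lower: no edge straddles that height → 0 crossings.
West: 3–4 at x≈134.9 (left), 5–1 at x≈203.9 (right) → 1 crossing.
South: no edge straddles that height → 0 crossings.
Only West has an odd count, so the point is inside West.

West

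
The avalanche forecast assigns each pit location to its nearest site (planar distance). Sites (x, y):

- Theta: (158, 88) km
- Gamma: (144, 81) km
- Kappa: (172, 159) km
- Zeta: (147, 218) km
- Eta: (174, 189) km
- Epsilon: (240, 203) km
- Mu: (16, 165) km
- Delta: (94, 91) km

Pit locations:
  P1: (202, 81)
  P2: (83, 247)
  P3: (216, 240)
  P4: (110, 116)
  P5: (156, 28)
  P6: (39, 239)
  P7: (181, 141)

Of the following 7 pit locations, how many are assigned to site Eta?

0

P1 → Theta
P2 → Zeta
P3 → Epsilon
P4 → Delta
P5 → Gamma
P6 → Mu
P7 → Kappa
0 of the 7 go to Eta.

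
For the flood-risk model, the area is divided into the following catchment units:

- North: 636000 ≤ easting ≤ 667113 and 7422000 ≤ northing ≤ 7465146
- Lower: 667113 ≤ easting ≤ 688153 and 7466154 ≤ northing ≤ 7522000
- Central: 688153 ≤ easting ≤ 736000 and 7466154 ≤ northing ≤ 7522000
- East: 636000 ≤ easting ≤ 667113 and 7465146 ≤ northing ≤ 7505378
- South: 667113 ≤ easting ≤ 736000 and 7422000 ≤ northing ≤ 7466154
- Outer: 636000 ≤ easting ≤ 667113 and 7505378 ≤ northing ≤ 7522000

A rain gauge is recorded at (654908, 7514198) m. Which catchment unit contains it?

Outer

The point has easting = 654908 and northing = 7514198.
Only Outer satisfies 636000 ≤ easting ≤ 667113 and 7505378 ≤ northing ≤ 7522000.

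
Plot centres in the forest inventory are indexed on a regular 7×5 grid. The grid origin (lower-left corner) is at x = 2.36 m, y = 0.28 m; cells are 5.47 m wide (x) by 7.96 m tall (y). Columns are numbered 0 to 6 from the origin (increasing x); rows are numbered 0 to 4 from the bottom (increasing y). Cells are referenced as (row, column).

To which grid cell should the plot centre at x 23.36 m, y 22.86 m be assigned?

Column index: ⌊(23.36 − 2.36) / 5.47⌋ = ⌊3.839⌋ = 3
Row offset from origin: ⌊(22.86 − 0.28) / 7.96⌋ = ⌊2.837⌋ = 2 → row 2

(2, 3)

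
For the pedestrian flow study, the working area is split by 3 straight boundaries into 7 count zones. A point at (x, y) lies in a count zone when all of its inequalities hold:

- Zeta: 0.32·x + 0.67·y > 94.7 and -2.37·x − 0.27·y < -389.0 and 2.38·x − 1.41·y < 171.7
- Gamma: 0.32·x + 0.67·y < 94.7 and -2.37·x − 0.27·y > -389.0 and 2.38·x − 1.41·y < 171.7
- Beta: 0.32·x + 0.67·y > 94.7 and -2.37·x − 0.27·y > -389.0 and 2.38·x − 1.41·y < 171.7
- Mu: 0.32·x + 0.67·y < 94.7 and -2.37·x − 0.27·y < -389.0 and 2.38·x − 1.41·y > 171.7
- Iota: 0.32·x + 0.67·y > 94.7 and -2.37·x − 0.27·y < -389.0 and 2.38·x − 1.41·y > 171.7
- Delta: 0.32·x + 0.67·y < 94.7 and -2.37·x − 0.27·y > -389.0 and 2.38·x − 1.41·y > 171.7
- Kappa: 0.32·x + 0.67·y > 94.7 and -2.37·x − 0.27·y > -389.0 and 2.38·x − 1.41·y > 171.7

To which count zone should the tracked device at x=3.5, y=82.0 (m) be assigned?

0.32·3.5 + 0.67·82.0 = 56.060, which is < 94.7
-2.37·3.5 − 0.27·82.0 = -30.435, which is > -389.0
2.38·3.5 − 1.41·82.0 = -107.290, which is < 171.7
This sign pattern matches Gamma.

Gamma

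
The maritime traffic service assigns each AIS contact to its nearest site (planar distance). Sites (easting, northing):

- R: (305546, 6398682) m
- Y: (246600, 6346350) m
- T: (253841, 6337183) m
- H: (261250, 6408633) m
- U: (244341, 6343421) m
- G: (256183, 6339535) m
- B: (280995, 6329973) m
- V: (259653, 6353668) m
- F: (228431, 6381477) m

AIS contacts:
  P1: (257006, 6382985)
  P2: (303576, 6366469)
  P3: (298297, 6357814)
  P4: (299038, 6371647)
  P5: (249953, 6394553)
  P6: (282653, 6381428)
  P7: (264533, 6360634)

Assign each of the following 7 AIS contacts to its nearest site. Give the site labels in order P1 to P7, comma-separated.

H, R, B, R, H, R, V

P1 → H (d²=675831440.00)
P2 → R (d²=1041558269.00)
P3 → B (d²=1074480485.00)
P4 → R (d²=773245289.00)
P5 → H (d²=325868609.00)
P6 → R (d²=821789965.00)
P7 → V (d²=72339556.00)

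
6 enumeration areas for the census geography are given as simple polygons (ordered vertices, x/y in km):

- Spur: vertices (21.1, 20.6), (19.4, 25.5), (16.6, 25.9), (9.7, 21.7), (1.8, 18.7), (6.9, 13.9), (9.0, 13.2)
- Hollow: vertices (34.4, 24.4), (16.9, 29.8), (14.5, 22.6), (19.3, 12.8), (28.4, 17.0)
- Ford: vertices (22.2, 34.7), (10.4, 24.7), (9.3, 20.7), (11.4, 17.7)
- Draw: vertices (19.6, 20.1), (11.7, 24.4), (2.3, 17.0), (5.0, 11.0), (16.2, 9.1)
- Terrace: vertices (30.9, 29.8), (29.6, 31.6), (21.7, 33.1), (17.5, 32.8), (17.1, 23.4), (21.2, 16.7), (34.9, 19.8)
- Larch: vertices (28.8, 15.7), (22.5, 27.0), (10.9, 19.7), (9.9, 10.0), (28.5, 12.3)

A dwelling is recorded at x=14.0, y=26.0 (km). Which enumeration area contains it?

Ford

Cast a ray rightward from (14.0, 26.0). For each polygon, the edges (by vertex number in listed order) whose endpoints lie on opposite sides of y = 26.0, where each meets that height, and whether that is right or left of the point:
Spur: no edge straddles that height → 0 crossings.
Hollow: 1–2 at x≈29.21 (right), 2–3 at x≈15.63 (right) → 2 crossings.
Ford: 1–2 at x≈11.93 (left), 4–1 at x≈16.67 (right) → 1 crossing.
Draw: no edge straddles that height → 0 crossings.
Terrace: 4–5 at x≈17.21 (right), 7–1 at x≈32.42 (right) → 2 crossings.
Larch: 1–2 at x≈23.06 (right), 2–3 at x≈20.91 (right) → 2 crossings.
Only Ford has an odd count, so the point is inside Ford.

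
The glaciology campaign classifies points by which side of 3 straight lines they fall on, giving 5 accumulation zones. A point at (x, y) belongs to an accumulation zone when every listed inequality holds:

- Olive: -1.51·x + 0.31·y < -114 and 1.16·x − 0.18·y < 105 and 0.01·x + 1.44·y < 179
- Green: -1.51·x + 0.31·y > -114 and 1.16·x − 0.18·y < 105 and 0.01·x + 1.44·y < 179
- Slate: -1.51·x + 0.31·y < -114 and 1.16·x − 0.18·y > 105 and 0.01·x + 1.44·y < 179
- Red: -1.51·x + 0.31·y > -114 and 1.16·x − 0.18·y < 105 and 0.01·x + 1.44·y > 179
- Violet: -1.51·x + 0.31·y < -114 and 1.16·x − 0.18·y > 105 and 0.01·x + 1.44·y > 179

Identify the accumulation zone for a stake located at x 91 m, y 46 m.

Olive

-1.51·91 + 0.31·46 = -123.150, which is < -114
1.16·91 − 0.18·46 = 97.280, which is < 105
0.01·91 + 1.44·46 = 67.150, which is < 179
This sign pattern matches Olive.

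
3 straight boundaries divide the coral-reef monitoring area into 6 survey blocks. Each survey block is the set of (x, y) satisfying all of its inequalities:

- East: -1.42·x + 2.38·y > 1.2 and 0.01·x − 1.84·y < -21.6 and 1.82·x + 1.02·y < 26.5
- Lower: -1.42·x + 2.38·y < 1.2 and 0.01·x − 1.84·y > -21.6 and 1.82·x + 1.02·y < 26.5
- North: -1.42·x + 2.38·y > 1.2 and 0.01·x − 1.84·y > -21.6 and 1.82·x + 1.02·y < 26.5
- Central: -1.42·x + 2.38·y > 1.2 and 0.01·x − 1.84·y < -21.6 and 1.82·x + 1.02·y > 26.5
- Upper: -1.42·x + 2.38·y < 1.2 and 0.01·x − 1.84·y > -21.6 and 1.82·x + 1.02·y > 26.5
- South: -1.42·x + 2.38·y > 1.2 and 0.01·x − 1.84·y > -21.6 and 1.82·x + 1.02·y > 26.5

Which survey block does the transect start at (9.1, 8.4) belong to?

North

-1.42·9.1 + 2.38·8.4 = 7.070, which is > 1.2
0.01·9.1 − 1.84·8.4 = -15.365, which is > -21.6
1.82·9.1 + 1.02·8.4 = 25.130, which is < 26.5
This sign pattern matches North.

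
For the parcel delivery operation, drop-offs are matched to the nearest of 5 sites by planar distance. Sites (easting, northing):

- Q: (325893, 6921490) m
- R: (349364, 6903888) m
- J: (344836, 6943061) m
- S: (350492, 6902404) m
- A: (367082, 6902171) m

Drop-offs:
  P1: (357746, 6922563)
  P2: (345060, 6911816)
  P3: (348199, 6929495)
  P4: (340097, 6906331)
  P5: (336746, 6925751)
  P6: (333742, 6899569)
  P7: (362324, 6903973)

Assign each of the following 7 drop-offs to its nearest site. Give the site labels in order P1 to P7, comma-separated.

P1 → R (d²=419013549.00)
P2 → R (d²=81377600.00)
P3 → J (d²=195346125.00)
P4 → R (d²=91845538.00)
P5 → Q (d²=135943730.00)
P6 → R (d²=262700645.00)
P7 → A (d²=25885768.00)

R, R, J, R, Q, R, A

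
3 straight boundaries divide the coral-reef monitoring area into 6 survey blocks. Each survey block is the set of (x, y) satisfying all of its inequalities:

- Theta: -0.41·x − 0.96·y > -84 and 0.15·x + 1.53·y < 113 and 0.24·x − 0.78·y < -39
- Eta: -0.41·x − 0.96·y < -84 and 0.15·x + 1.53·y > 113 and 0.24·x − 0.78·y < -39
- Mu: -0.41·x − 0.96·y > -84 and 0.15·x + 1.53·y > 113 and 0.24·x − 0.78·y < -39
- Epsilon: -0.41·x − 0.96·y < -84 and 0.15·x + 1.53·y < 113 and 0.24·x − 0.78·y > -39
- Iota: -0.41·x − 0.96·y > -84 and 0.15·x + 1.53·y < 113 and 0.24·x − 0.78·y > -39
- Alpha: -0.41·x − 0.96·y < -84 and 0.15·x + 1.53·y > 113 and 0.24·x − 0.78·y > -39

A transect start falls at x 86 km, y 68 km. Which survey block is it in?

Alpha

-0.41·86 − 0.96·68 = -100.540, which is < -84
0.15·86 + 1.53·68 = 116.940, which is > 113
0.24·86 − 0.78·68 = -32.400, which is > -39
This sign pattern matches Alpha.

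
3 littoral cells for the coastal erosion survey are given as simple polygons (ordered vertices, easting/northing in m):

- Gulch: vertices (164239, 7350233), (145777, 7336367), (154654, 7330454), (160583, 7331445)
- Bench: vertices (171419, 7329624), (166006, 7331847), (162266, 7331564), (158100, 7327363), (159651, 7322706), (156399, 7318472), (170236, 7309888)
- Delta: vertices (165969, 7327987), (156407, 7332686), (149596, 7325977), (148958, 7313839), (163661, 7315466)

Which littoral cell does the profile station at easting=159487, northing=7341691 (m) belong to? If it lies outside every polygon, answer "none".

Cast a ray rightward from (159487, 7341691). For each polygon, the edges (by vertex number in listed order) whose endpoints lie on opposite sides of northing = 7341691, where each meets that height, and whether that is right or left of the point:
Gulch: 1–2 at easting≈152865.7 (left), 4–1 at easting≈162576.8 (right) → 1 crossing.
Bench: no edge straddles that height → 0 crossings.
Delta: no edge straddles that height → 0 crossings.
Only Gulch has an odd count, so the point is inside Gulch.

Gulch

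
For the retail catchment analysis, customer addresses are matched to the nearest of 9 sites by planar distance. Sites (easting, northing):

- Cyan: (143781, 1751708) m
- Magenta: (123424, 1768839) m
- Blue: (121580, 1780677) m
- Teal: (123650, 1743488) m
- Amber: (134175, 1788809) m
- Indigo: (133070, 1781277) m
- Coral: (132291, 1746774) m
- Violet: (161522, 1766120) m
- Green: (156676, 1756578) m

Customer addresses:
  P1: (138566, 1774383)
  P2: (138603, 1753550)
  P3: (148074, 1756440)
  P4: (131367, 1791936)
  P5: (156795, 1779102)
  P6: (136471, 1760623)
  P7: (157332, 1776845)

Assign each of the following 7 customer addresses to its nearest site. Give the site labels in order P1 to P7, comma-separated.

P1 → Indigo (d²=77733252.00)
P2 → Cyan (d²=30204648.00)
P3 → Cyan (d²=40821673.00)
P4 → Amber (d²=17662993.00)
P5 → Violet (d²=190876853.00)
P6 → Cyan (d²=132913325.00)
P7 → Violet (d²=132581725.00)

Indigo, Cyan, Cyan, Amber, Violet, Cyan, Violet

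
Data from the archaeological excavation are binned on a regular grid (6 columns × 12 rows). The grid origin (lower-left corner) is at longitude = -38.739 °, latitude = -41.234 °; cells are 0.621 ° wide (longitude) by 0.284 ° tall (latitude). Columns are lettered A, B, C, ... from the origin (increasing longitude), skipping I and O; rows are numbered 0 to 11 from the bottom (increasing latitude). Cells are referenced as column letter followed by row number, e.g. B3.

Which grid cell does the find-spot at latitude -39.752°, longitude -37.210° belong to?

Column index: ⌊(-37.210 − -38.739) / 0.621⌋ = ⌊2.462⌋ = 2 → column C
Row offset from origin: ⌊(-39.752 − -41.234) / 0.284⌋ = ⌊5.218⌋ = 5 → row 5

C5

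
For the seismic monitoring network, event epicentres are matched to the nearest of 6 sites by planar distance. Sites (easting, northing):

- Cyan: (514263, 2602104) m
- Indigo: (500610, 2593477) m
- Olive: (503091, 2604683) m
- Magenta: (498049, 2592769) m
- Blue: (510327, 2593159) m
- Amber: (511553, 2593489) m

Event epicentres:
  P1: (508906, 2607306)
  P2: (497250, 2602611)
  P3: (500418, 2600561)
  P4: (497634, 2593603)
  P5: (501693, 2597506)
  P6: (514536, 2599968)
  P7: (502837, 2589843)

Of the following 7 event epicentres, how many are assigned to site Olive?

P1 → Olive
P2 → Olive
P3 → Olive
P4 → Magenta
P5 → Indigo
P6 → Cyan
P7 → Indigo
3 of the 7 go to Olive.

3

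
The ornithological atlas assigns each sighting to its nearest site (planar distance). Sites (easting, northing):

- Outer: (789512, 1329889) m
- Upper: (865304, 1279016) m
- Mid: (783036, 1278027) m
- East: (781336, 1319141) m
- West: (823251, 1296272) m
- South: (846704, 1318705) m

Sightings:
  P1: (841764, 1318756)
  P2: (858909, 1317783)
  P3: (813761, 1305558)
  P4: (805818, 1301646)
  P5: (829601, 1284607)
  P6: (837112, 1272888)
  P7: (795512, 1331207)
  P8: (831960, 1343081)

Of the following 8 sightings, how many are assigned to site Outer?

1

P1 → South
P2 → South
P3 → West
P4 → West
P5 → West
P6 → West
P7 → Outer
P8 → South
1 of the 8 goes to Outer.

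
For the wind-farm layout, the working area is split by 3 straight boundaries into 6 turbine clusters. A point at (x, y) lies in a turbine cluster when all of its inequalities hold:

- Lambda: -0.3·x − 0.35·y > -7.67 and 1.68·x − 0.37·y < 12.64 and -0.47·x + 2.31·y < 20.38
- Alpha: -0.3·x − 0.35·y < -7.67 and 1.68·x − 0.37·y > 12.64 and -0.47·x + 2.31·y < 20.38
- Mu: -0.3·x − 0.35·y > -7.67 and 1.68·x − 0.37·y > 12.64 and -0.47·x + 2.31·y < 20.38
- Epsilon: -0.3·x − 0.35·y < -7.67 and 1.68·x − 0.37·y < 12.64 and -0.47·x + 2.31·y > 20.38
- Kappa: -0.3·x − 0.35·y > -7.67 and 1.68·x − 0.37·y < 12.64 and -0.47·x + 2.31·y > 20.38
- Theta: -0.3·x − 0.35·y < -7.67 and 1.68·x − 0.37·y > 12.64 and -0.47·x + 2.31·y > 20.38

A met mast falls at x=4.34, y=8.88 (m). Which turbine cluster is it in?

Lambda

-0.3·4.34 − 0.35·8.88 = -4.410, which is > -7.67
1.68·4.34 − 0.37·8.88 = 4.006, which is < 12.64
-0.47·4.34 + 2.31·8.88 = 18.473, which is < 20.38
This sign pattern matches Lambda.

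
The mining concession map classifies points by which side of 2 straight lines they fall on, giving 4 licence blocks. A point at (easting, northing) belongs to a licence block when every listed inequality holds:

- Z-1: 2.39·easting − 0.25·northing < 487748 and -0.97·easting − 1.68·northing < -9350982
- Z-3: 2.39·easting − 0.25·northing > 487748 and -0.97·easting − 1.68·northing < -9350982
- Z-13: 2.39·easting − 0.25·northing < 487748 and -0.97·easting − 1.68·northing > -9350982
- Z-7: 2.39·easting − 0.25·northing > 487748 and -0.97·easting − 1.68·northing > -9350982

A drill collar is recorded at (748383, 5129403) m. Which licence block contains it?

2.39·748383 − 0.25·5129403 = 506284.620, which is > 487748
-0.97·748383 − 1.68·5129403 = -9343328.550, which is > -9350982
This sign pattern matches Z-7.

Z-7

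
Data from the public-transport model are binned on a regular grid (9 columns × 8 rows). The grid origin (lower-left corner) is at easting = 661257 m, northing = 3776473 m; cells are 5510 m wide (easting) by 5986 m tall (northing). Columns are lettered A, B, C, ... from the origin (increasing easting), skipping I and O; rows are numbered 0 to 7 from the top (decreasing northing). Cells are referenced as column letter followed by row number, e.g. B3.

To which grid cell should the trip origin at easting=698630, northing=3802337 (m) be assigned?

Column index: ⌊(698630 − 661257) / 5510⌋ = ⌊6.783⌋ = 6 → column G
Row offset from origin: ⌊(3802337 − 3776473) / 5986⌋ = ⌊4.321⌋ = 4 → row 3 (counted from top)

G3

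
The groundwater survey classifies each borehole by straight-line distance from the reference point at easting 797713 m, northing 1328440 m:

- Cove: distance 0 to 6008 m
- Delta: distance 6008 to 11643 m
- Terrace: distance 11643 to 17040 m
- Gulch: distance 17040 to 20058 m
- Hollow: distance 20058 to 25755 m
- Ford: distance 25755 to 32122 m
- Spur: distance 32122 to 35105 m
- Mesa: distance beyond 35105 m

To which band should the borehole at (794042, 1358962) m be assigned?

Ford

Distance = √((794042−797713)² + (1358962−1328440)²) = √(13476241.000 + 931592484.000) = 30741.970 m.
25755 ≤ 30741.970 < 32122 → Ford.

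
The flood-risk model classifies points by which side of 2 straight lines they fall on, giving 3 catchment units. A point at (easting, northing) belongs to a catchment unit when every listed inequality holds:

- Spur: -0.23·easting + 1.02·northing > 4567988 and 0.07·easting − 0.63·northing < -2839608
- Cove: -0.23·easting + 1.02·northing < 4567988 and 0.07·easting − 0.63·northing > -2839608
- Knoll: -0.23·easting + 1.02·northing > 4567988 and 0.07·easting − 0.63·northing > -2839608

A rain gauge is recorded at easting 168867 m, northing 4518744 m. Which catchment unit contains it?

-0.23·168867 + 1.02·4518744 = 4570279.470, which is > 4567988
0.07·168867 − 0.63·4518744 = -2834988.030, which is > -2839608
This sign pattern matches Knoll.

Knoll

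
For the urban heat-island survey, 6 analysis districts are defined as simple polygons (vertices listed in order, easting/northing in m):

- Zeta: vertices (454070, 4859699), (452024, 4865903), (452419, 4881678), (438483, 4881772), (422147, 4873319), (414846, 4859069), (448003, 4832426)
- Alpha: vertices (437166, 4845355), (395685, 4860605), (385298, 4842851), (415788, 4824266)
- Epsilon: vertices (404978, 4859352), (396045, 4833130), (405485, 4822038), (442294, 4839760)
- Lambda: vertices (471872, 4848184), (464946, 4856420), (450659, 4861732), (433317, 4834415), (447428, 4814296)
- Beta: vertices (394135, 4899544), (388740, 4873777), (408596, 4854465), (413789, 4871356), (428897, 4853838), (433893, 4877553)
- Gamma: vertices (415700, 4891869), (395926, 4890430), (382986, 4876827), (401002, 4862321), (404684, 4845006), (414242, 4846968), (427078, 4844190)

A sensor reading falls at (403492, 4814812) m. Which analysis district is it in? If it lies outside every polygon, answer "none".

none

Cast a ray rightward from (403492, 4814812). For each polygon, the edges (by vertex number in listed order) whose endpoints lie on opposite sides of northing = 4814812, where each meets that height, and whether that is right or left of the point:
Zeta: no edge straddles that height → 0 crossings.
Alpha: no edge straddles that height → 0 crossings.
Epsilon: no edge straddles that height → 0 crossings.
Lambda: 4–5 at easting≈447066.1 (right), 5–1 at easting≈447800.2 (right) → 2 crossings.
Beta: no edge straddles that height → 0 crossings.
Gamma: no edge straddles that height → 0 crossings.
All counts are even, so the point lies outside every listed polygon.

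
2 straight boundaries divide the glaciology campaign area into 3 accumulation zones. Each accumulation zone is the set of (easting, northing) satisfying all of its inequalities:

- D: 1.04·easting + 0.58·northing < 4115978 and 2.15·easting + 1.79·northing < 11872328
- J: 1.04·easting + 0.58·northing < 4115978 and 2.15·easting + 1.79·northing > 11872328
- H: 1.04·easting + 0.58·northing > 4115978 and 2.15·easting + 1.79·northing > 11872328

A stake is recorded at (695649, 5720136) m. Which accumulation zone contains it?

D

1.04·695649 + 0.58·5720136 = 4041153.840, which is < 4115978
2.15·695649 + 1.79·5720136 = 11734688.790, which is < 11872328
This sign pattern matches D.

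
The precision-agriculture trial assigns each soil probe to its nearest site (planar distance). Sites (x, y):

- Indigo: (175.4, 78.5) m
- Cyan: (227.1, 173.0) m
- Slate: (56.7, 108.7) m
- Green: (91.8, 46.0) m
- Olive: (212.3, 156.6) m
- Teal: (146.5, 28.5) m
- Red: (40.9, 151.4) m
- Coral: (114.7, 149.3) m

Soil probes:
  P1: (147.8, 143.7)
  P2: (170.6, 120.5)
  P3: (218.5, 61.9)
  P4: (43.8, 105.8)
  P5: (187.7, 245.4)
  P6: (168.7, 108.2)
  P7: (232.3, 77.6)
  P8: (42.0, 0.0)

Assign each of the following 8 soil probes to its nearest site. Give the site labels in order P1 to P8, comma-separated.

Coral, Indigo, Indigo, Slate, Cyan, Indigo, Indigo, Green

P1 → Coral (d²=1126.97)
P2 → Indigo (d²=1787.04)
P3 → Indigo (d²=2133.17)
P4 → Slate (d²=174.82)
P5 → Cyan (d²=6794.12)
P6 → Indigo (d²=926.98)
P7 → Indigo (d²=3238.42)
P8 → Green (d²=4596.04)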